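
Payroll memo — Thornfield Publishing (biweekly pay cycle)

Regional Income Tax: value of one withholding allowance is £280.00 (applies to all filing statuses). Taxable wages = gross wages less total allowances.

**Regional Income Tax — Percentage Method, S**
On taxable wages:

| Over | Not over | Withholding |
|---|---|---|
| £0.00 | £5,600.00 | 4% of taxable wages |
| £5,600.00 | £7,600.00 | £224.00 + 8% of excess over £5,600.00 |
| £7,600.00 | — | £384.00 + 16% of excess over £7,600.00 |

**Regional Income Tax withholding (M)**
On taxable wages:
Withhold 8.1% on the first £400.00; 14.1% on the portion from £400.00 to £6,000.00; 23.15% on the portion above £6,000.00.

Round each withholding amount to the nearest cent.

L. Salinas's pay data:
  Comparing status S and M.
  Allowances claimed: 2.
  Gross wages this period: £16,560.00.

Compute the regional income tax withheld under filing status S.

£1,728.00

Regional Income Tax (S): taxable = £16,560.00 − 2×£280.00 = £16,000.00
  £384.00 + 16% × (£16,000.00 − £7,600.00) = £384.00 + 16% × £8,400.00 = £1,728.00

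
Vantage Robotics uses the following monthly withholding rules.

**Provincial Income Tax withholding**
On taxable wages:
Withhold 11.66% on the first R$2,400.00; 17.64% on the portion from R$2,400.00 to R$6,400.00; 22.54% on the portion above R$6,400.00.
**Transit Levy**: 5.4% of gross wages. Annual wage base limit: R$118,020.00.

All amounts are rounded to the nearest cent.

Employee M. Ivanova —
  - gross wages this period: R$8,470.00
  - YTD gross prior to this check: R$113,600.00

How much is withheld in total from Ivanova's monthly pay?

Provincial Income Tax: taxable = R$8,470.00
  R$985.44 + 22.54% × (R$8,470.00 − R$6,400.00) = R$985.44 + 22.54% × R$2,070.00 = R$1,452.02
Transit Levy: cap R$118,020.00 − YTD R$113,600.00 = R$4,420.00 subject; 5.4% × R$4,420.00 = R$238.68
Total: R$1,452.02 + R$238.68 = R$1,690.70

R$1,690.70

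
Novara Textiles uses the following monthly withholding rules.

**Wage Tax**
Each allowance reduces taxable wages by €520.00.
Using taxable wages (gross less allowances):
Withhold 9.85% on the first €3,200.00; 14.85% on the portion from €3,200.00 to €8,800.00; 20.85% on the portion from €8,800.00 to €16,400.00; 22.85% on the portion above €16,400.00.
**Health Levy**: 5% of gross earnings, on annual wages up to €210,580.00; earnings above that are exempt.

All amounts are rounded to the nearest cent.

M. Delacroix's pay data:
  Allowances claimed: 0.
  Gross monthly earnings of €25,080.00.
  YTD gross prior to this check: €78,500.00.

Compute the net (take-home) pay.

€19,111.22

Wage Tax: taxable = €25,080.00
  €2,731.40 + 22.85% × (€25,080.00 − €16,400.00) = €2,731.40 + 22.85% × €8,680.00 = €4,714.78
Health Levy: 5% × €25,080.00 = €1,254.00
Total withheld: €4,714.78 + €1,254.00 = €5,968.78
Net pay: €25,080.00 − €5,968.78 = €19,111.22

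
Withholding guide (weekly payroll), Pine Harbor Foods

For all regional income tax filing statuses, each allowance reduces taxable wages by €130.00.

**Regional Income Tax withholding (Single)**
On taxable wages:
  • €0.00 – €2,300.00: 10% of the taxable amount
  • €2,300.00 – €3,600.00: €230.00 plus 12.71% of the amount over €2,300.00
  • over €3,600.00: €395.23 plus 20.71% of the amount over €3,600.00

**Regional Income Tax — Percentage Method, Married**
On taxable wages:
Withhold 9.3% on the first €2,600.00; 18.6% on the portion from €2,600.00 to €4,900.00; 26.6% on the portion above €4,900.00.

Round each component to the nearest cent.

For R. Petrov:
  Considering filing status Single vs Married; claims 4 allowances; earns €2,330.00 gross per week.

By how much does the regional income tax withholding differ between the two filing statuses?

€12.67

Regional Income Tax (Single): taxable = €2,330.00 − 4×€130.00 = €1,810.00
  10% × €1,810.00 = €181.00
Regional Income Tax (Married): taxable = €2,330.00 − 4×€130.00 = €1,810.00
  9.3% × €1,810.00 = €168.33
Difference: |€181.00 − €168.33| = €12.67 (higher under Single)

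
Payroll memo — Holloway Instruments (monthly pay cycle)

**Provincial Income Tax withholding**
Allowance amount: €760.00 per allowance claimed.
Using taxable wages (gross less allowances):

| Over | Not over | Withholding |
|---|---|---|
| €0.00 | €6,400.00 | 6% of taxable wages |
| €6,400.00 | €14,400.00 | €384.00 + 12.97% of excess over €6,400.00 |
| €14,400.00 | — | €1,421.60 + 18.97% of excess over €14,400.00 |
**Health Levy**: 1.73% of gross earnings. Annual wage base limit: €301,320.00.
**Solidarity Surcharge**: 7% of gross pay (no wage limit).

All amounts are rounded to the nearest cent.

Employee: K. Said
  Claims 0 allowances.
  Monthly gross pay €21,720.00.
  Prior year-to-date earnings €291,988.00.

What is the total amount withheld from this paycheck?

Provincial Income Tax: taxable = €21,720.00
  €1,421.60 + 18.97% × (€21,720.00 − €14,400.00) = €1,421.60 + 18.97% × €7,320.00 = €2,810.20
Health Levy: cap €301,320.00 − YTD €291,988.00 = €9,332.00 subject; 1.73% × €9,332.00 = €161.44
Solidarity Surcharge: 7% × €21,720.00 = €1,520.40
Total: €2,810.20 + €161.44 + €1,520.40 = €4,492.04

€4,492.04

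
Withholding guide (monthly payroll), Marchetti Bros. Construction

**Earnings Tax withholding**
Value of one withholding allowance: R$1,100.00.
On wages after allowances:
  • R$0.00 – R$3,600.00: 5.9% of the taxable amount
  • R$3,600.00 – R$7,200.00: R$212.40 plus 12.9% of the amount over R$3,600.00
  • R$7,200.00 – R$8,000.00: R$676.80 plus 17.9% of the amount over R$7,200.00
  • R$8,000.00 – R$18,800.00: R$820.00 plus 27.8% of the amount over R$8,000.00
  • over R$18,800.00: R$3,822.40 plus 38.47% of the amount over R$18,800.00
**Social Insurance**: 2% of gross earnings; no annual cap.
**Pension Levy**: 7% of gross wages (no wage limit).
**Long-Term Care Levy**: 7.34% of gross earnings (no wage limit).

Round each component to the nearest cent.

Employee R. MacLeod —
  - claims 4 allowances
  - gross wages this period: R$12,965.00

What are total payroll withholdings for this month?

R$3,095.55

Earnings Tax: taxable = R$12,965.00 − 4×R$1,100.00 = R$8,565.00
  R$820.00 + 27.8% × (R$8,565.00 − R$8,000.00) = R$820.00 + 27.8% × R$565.00 = R$977.07
Social Insurance: 2% × R$12,965.00 = R$259.30
Pension Levy: 7% × R$12,965.00 = R$907.55
Long-Term Care Levy: 7.34% × R$12,965.00 = R$951.63
Total: R$977.07 + R$259.30 + R$907.55 + R$951.63 = R$3,095.55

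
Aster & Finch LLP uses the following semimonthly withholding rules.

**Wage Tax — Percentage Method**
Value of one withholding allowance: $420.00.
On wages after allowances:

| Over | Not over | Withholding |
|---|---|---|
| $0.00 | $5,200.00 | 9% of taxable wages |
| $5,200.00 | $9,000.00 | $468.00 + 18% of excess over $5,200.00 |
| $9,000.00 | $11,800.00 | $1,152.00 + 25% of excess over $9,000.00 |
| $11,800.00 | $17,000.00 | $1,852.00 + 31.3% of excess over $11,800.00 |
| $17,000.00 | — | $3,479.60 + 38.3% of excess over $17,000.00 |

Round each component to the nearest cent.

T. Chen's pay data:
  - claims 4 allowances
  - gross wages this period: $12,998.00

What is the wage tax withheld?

$1,731.50

Wage Tax: taxable = $12,998.00 − 4×$420.00 = $11,318.00
  $1,152.00 + 25% × ($11,318.00 − $9,000.00) = $1,152.00 + 25% × $2,318.00 = $1,731.50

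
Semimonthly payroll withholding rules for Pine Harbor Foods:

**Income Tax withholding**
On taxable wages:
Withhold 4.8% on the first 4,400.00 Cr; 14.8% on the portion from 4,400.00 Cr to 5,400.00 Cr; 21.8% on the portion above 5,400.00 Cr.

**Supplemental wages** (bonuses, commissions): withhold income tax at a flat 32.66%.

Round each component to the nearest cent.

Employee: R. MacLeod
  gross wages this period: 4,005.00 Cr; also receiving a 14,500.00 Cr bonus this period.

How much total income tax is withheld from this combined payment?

Income Tax: taxable = 4,005.00 Cr
  4.8% × 4,005.00 Cr = 192.24 Cr
Supplemental (32.66% flat on bonus): 32.66% × 14,500.00 Cr = 4,735.70 Cr
Total income tax: 192.24 Cr + 4,735.70 Cr = 4,927.94 Cr

4,927.94 Cr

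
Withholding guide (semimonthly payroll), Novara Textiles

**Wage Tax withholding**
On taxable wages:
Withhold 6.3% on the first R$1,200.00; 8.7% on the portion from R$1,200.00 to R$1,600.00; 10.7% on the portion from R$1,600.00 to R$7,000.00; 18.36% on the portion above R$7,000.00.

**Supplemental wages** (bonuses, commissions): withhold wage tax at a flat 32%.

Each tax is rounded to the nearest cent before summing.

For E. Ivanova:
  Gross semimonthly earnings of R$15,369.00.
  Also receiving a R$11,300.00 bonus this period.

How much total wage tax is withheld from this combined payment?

Wage Tax: taxable = R$15,369.00
  R$688.20 + 18.36% × (R$15,369.00 − R$7,000.00) = R$688.20 + 18.36% × R$8,369.00 = R$2,224.75
Supplemental (32% flat on bonus): 32% × R$11,300.00 = R$3,616.00
Total wage tax: R$2,224.75 + R$3,616.00 = R$5,840.75

R$5,840.75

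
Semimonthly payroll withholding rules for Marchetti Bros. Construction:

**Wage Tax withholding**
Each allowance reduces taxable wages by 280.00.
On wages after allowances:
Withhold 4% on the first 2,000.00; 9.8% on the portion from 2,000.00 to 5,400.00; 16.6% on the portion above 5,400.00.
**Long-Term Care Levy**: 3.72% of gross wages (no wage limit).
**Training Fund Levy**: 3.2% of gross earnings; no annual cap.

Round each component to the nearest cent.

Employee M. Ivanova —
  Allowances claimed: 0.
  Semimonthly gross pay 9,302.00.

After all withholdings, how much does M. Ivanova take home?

7,597.38

Wage Tax: taxable = 9,302.00
  413.20 + 16.6% × (9,302.00 − 5,400.00) = 413.20 + 16.6% × 3,902.00 = 1,060.93
Long-Term Care Levy: 3.72% × 9,302.00 = 346.03
Training Fund Levy: 3.2% × 9,302.00 = 297.66
Total withheld: 1,060.93 + 346.03 + 297.66 = 1,704.62
Net pay: 9,302.00 − 1,704.62 = 7,597.38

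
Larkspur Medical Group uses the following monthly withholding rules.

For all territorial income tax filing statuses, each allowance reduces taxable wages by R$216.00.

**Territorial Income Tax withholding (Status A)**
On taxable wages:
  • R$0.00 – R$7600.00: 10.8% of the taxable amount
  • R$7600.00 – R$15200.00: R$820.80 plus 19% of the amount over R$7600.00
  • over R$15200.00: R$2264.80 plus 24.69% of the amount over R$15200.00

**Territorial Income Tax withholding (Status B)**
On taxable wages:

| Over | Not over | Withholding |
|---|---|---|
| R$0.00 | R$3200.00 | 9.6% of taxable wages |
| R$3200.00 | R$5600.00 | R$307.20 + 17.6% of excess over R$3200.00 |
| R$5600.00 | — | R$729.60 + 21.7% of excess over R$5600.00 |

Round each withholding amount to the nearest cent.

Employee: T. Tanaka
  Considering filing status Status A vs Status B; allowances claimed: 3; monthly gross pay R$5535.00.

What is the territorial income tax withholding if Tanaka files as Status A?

R$527.80

Territorial Income Tax (Status A): taxable = R$5535.00 − 3×R$216.00 = R$4887.00
  10.8% × R$4887.00 = R$527.80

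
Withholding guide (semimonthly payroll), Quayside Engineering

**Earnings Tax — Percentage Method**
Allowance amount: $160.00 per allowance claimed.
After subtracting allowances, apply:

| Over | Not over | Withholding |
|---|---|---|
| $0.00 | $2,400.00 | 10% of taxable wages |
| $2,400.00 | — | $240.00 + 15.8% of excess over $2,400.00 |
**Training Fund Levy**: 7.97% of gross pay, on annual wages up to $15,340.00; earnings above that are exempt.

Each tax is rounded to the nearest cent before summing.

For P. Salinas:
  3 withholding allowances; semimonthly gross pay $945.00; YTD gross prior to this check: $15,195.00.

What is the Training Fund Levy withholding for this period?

$11.56

Training Fund Levy: cap $15,340.00 − YTD $15,195.00 = $145.00 subject; 7.97% × $145.00 = $11.56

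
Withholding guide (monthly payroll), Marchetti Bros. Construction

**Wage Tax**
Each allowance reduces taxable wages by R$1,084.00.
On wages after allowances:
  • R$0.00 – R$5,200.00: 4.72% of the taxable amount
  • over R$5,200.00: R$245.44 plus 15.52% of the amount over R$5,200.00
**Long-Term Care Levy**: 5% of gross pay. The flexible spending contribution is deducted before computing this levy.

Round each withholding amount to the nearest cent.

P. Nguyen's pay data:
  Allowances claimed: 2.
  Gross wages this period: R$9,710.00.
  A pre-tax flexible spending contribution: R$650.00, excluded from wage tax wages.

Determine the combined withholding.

Wage Tax: taxable = R$9,710.00 − R$650.00 − 2×R$1,084.00 = R$6,892.00
  R$245.44 + 15.52% × (R$6,892.00 − R$5,200.00) = R$245.44 + 15.52% × R$1,692.00 = R$508.04
Long-Term Care Levy: 5% × R$9,060.00 = R$453.00
Total: R$508.04 + R$453.00 = R$961.04

R$961.04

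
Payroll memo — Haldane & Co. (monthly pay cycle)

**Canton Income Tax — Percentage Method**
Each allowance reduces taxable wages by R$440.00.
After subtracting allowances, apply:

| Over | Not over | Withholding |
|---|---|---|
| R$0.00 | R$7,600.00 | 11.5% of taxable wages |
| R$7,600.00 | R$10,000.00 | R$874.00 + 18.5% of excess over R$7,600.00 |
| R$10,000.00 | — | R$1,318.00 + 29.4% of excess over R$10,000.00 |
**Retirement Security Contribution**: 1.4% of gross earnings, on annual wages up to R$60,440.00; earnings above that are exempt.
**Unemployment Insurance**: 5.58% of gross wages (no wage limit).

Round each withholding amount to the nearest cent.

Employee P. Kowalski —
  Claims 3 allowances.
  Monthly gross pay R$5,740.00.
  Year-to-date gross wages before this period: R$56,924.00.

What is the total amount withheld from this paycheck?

Canton Income Tax: taxable = R$5,740.00 − 3×R$440.00 = R$4,420.00
  11.5% × R$4,420.00 = R$508.30
Retirement Security Contribution: cap R$60,440.00 − YTD R$56,924.00 = R$3,516.00 subject; 1.4% × R$3,516.00 = R$49.22
Unemployment Insurance: 5.58% × R$5,740.00 = R$320.29
Total: R$508.30 + R$49.22 + R$320.29 = R$877.81

R$877.81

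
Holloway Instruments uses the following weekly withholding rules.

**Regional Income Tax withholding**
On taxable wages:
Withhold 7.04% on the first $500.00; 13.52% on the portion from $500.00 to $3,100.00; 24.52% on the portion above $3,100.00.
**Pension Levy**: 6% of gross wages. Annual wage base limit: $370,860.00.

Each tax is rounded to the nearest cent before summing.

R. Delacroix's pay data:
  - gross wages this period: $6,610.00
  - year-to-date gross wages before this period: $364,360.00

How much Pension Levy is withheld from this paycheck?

Pension Levy: cap $370,860.00 − YTD $364,360.00 = $6,500.00 subject; 6% × $6,500.00 = $390.00

$390.00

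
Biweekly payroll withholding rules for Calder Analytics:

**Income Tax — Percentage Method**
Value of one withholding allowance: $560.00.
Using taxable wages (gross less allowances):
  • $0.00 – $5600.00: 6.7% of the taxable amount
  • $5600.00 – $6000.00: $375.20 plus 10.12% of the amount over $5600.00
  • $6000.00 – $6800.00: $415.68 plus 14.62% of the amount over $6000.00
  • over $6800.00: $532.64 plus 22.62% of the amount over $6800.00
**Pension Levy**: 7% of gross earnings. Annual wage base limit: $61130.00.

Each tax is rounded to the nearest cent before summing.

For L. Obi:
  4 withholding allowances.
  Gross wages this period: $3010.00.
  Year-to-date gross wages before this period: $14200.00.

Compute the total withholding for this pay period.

Income Tax: taxable = $3010.00 − 4×$560.00 = $770.00
  6.7% × $770.00 = $51.59
Pension Levy: 7% × $3010.00 = $210.70
Total: $51.59 + $210.70 = $262.29

$262.29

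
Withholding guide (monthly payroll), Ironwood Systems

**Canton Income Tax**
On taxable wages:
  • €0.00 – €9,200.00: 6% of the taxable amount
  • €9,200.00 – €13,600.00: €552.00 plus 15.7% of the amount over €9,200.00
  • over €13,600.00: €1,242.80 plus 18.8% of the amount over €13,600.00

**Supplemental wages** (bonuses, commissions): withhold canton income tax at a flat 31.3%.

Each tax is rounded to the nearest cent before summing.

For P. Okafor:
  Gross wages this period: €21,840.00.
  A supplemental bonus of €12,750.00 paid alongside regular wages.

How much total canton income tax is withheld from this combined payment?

Canton Income Tax: taxable = €21,840.00
  €1,242.80 + 18.8% × (€21,840.00 − €13,600.00) = €1,242.80 + 18.8% × €8,240.00 = €2,791.92
Supplemental (31.3% flat on bonus): 31.3% × €12,750.00 = €3,990.75
Total canton income tax: €2,791.92 + €3,990.75 = €6,782.67

€6,782.67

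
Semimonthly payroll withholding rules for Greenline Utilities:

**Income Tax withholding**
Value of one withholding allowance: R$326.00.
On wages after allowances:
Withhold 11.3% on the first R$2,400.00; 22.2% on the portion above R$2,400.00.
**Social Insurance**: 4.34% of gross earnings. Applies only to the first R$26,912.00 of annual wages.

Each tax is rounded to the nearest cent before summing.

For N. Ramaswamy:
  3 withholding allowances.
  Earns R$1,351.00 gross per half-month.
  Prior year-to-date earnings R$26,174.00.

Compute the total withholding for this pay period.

R$74.18

Income Tax: taxable = R$1,351.00 − 3×R$326.00 = R$373.00
  11.3% × R$373.00 = R$42.15
Social Insurance: cap R$26,912.00 − YTD R$26,174.00 = R$738.00 subject; 4.34% × R$738.00 = R$32.03
Total: R$42.15 + R$32.03 = R$74.18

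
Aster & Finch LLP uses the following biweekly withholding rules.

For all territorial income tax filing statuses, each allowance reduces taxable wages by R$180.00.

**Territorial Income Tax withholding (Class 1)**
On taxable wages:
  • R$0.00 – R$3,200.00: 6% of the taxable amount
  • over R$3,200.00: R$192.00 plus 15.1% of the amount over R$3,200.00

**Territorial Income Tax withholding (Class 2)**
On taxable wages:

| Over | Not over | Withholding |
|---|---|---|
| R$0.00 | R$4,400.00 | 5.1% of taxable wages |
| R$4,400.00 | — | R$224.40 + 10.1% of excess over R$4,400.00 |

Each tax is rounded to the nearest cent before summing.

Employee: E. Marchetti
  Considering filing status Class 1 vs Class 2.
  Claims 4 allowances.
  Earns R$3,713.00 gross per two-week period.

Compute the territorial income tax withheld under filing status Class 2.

R$152.64

Territorial Income Tax (Class 2): taxable = R$3,713.00 − 4×R$180.00 = R$2,993.00
  5.1% × R$2,993.00 = R$152.64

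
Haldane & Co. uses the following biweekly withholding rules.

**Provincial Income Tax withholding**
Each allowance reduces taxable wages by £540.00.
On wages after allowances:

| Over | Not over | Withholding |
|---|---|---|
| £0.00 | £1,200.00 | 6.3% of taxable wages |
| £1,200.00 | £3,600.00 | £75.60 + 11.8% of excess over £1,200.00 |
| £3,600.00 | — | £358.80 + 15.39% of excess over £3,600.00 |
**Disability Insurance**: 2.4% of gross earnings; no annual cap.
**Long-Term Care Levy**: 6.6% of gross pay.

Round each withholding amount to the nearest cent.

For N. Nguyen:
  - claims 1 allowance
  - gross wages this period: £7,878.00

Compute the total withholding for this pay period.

Provincial Income Tax: taxable = £7,878.00 − 1×£540.00 = £7,338.00
  £358.80 + 15.39% × (£7,338.00 − £3,600.00) = £358.80 + 15.39% × £3,738.00 = £934.08
Disability Insurance: 2.4% × £7,878.00 = £189.07
Long-Term Care Levy: 6.6% × £7,878.00 = £519.95
Total: £934.08 + £189.07 + £519.95 = £1,643.10

£1,643.10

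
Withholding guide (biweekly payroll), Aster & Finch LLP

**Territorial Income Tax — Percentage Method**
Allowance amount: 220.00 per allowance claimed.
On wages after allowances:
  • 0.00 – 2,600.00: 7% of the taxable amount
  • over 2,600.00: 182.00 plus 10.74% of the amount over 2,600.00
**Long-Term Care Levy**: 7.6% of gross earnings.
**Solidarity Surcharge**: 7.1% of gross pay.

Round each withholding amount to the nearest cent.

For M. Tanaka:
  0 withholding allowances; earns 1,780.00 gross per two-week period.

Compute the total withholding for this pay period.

Territorial Income Tax: taxable = 1,780.00
  7% × 1,780.00 = 124.60
Long-Term Care Levy: 7.6% × 1,780.00 = 135.28
Solidarity Surcharge: 7.1% × 1,780.00 = 126.38
Total: 124.60 + 135.28 + 126.38 = 386.26

386.26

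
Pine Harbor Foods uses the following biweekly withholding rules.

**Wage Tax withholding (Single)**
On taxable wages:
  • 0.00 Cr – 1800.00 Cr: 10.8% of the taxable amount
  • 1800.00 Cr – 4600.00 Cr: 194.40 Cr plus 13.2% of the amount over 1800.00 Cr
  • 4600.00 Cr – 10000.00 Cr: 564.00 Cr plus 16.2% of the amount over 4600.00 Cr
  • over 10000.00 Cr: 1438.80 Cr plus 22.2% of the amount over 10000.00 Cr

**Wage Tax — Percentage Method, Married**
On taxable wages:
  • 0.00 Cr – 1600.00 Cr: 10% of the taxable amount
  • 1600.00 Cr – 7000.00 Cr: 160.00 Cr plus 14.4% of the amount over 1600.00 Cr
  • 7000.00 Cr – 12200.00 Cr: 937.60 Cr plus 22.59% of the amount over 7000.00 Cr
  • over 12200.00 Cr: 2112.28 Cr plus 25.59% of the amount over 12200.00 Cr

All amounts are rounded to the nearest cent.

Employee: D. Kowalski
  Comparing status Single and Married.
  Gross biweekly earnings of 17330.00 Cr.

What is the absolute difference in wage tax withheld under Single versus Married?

Wage Tax (Single): taxable = 17330.00 Cr
  1438.80 Cr + 22.2% × (17330.00 Cr − 10000.00 Cr) = 1438.80 Cr + 22.2% × 7330.00 Cr = 3066.06 Cr
Wage Tax (Married): taxable = 17330.00 Cr
  2112.28 Cr + 25.59% × (17330.00 Cr − 12200.00 Cr) = 2112.28 Cr + 25.59% × 5130.00 Cr = 3425.05 Cr
Difference: |3066.06 Cr − 3425.05 Cr| = 358.99 Cr (higher under Married)

358.99 Cr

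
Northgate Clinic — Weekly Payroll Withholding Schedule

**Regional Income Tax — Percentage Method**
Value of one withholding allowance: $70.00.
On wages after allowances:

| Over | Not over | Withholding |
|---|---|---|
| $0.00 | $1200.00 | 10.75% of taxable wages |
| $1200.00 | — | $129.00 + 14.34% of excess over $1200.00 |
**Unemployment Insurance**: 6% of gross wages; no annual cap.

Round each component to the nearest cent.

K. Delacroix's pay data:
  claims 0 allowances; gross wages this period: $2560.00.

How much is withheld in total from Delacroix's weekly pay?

$477.62

Regional Income Tax: taxable = $2560.00
  $129.00 + 14.34% × ($2560.00 − $1200.00) = $129.00 + 14.34% × $1360.00 = $324.02
Unemployment Insurance: 6% × $2560.00 = $153.60
Total: $324.02 + $153.60 = $477.62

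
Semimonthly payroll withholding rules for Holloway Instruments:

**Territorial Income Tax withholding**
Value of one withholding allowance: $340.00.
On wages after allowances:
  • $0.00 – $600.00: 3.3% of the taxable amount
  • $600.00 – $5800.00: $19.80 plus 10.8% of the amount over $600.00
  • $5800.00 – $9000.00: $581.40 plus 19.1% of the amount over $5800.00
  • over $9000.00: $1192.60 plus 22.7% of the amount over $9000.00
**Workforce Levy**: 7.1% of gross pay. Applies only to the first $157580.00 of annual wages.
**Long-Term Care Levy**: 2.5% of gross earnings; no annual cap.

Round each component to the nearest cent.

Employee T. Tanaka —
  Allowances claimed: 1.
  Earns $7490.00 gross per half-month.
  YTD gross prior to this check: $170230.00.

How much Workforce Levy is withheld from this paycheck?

$0.00

Workforce Levy: YTD $170230.00 ≥ cap $157580.00 → $0.00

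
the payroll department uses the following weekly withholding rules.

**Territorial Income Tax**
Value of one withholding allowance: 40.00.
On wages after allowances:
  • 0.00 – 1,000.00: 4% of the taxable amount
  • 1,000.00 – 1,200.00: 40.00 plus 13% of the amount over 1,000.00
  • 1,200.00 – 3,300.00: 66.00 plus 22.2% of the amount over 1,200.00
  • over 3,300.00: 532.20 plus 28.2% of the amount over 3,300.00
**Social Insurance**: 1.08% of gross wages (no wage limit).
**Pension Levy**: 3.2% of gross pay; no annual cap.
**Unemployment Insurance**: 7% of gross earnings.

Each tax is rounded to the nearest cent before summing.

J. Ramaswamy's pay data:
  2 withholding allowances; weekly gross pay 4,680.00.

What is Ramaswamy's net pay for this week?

Territorial Income Tax: taxable = 4,680.00 − 2×40.00 = 4,600.00
  532.20 + 28.2% × (4,600.00 − 3,300.00) = 532.20 + 28.2% × 1,300.00 = 898.80
Social Insurance: 1.08% × 4,680.00 = 50.54
Pension Levy: 3.2% × 4,680.00 = 149.76
Unemployment Insurance: 7% × 4,680.00 = 327.60
Total withheld: 898.80 + 50.54 + 149.76 + 327.60 = 1,426.70
Net pay: 4,680.00 − 1,426.70 = 3,253.30

3,253.30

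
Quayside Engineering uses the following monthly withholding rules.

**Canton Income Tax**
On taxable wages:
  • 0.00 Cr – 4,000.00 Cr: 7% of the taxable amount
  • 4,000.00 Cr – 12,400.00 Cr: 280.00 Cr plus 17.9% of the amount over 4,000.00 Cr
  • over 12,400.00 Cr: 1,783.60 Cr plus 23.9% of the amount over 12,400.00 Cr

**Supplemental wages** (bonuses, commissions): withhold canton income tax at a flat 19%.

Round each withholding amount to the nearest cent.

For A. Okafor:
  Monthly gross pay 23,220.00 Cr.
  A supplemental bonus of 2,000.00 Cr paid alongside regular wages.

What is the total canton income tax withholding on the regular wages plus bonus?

Canton Income Tax: taxable = 23,220.00 Cr
  1,783.60 Cr + 23.9% × (23,220.00 Cr − 12,400.00 Cr) = 1,783.60 Cr + 23.9% × 10,820.00 Cr = 4,369.58 Cr
Supplemental (19% flat on bonus): 19% × 2,000.00 Cr = 380.00 Cr
Total canton income tax: 4,369.58 Cr + 380.00 Cr = 4,749.58 Cr

4,749.58 Cr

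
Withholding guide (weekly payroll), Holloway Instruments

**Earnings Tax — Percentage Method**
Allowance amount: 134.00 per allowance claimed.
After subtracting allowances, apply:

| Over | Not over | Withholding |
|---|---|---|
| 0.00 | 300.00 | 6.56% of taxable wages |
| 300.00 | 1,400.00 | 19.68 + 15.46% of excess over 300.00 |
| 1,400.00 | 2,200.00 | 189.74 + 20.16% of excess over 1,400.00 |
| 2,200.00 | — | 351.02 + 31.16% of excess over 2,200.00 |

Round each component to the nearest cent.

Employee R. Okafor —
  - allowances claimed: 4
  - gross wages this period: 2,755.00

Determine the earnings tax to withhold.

356.94

Earnings Tax: taxable = 2,755.00 − 4×134.00 = 2,219.00
  351.02 + 31.16% × (2,219.00 − 2,200.00) = 351.02 + 31.16% × 19.00 = 356.94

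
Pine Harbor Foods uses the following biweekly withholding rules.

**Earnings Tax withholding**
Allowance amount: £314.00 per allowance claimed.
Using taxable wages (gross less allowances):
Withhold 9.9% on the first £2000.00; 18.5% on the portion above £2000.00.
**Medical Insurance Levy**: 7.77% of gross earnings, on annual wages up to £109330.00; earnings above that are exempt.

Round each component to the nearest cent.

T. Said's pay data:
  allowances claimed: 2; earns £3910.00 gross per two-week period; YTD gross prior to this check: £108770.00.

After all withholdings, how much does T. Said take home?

Earnings Tax: taxable = £3910.00 − 2×£314.00 = £3282.00
  £198.00 + 18.5% × (£3282.00 − £2000.00) = £198.00 + 18.5% × £1282.00 = £435.17
Medical Insurance Levy: cap £109330.00 − YTD £108770.00 = £560.00 subject; 7.77% × £560.00 = £43.51
Total withheld: £435.17 + £43.51 = £478.68
Net pay: £3910.00 − £478.68 = £3431.32

£3431.32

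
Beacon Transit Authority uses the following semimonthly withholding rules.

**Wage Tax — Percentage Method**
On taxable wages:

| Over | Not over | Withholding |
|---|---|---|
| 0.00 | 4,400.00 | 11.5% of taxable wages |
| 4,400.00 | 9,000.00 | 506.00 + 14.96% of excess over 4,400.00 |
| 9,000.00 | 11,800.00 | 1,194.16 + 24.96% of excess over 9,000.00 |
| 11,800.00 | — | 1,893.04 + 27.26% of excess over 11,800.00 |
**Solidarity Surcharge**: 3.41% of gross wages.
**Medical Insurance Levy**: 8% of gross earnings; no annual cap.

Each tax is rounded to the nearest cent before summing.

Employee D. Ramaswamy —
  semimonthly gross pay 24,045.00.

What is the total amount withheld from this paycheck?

Wage Tax: taxable = 24,045.00
  1,893.04 + 27.26% × (24,045.00 − 11,800.00) = 1,893.04 + 27.26% × 12,245.00 = 5,231.03
Solidarity Surcharge: 3.41% × 24,045.00 = 819.93
Medical Insurance Levy: 8% × 24,045.00 = 1,923.60
Total: 5,231.03 + 819.93 + 1,923.60 = 7,974.56

7,974.56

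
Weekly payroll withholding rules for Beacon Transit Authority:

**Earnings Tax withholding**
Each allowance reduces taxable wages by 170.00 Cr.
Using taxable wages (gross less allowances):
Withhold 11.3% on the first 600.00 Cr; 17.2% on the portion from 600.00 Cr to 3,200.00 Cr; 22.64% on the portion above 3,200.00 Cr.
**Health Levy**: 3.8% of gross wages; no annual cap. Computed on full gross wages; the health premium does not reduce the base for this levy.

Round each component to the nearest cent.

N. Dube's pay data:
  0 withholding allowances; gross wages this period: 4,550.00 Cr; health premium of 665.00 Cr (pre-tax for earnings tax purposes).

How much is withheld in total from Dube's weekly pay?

Earnings Tax: taxable = 4,550.00 Cr − 665.00 Cr = 3,885.00 Cr
  515.00 Cr + 22.64% × (3,885.00 Cr − 3,200.00 Cr) = 515.00 Cr + 22.64% × 685.00 Cr = 670.08 Cr
Health Levy: 3.8% × 4,550.00 Cr = 172.90 Cr
Total: 670.08 Cr + 172.90 Cr = 842.98 Cr

842.98 Cr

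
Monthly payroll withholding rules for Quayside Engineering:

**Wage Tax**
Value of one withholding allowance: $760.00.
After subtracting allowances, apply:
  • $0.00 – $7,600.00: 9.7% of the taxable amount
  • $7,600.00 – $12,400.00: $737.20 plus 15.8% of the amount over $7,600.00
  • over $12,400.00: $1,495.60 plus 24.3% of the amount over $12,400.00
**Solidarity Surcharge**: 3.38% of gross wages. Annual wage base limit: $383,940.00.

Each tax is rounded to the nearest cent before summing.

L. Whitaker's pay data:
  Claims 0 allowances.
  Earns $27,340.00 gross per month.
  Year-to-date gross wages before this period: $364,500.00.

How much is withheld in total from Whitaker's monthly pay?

$5,783.09

Wage Tax: taxable = $27,340.00
  $1,495.60 + 24.3% × ($27,340.00 − $12,400.00) = $1,495.60 + 24.3% × $14,940.00 = $5,126.02
Solidarity Surcharge: cap $383,940.00 − YTD $364,500.00 = $19,440.00 subject; 3.38% × $19,440.00 = $657.07
Total: $5,126.02 + $657.07 = $5,783.09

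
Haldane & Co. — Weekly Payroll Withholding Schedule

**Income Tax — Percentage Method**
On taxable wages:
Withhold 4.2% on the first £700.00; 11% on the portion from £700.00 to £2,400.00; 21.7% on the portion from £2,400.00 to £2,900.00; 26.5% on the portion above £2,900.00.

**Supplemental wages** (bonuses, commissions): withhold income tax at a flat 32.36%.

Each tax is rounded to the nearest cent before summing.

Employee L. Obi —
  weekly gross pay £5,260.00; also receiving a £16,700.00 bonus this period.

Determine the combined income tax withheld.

Income Tax: taxable = £5,260.00
  £324.90 + 26.5% × (£5,260.00 − £2,900.00) = £324.90 + 26.5% × £2,360.00 = £950.30
Supplemental (32.36% flat on bonus): 32.36% × £16,700.00 = £5,404.12
Total income tax: £950.30 + £5,404.12 = £6,354.42

£6,354.42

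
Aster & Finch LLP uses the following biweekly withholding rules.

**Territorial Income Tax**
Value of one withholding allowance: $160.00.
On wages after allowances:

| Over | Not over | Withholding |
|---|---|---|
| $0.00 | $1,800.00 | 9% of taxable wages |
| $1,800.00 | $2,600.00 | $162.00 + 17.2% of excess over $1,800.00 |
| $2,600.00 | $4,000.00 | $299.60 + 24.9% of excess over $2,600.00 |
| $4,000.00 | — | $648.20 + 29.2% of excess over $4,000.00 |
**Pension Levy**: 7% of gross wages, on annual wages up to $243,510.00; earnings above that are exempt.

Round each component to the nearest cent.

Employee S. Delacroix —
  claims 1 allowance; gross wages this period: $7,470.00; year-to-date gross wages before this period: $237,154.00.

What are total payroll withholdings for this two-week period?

Territorial Income Tax: taxable = $7,470.00 − 1×$160.00 = $7,310.00
  $648.20 + 29.2% × ($7,310.00 − $4,000.00) = $648.20 + 29.2% × $3,310.00 = $1,614.72
Pension Levy: cap $243,510.00 − YTD $237,154.00 = $6,356.00 subject; 7% × $6,356.00 = $444.92
Total: $1,614.72 + $444.92 = $2,059.64

$2,059.64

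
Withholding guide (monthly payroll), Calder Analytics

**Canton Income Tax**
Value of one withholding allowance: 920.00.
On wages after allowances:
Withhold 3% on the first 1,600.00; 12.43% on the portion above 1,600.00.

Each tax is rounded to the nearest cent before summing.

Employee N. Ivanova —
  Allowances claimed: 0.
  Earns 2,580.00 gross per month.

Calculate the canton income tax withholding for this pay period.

Canton Income Tax: taxable = 2,580.00
  48.00 + 12.43% × (2,580.00 − 1,600.00) = 48.00 + 12.43% × 980.00 = 169.81

169.81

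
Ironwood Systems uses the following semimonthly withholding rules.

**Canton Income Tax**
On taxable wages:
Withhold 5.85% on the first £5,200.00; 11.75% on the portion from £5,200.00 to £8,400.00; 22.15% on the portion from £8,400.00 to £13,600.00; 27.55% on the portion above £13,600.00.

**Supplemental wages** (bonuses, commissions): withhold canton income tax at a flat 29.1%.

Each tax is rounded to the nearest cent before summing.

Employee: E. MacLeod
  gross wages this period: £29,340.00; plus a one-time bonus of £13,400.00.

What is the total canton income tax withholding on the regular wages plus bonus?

Canton Income Tax: taxable = £29,340.00
  £1,832.00 + 27.55% × (£29,340.00 − £13,600.00) = £1,832.00 + 27.55% × £15,740.00 = £6,168.37
Supplemental (29.1% flat on bonus): 29.1% × £13,400.00 = £3,899.40
Total canton income tax: £6,168.37 + £3,899.40 = £10,067.77

£10,067.77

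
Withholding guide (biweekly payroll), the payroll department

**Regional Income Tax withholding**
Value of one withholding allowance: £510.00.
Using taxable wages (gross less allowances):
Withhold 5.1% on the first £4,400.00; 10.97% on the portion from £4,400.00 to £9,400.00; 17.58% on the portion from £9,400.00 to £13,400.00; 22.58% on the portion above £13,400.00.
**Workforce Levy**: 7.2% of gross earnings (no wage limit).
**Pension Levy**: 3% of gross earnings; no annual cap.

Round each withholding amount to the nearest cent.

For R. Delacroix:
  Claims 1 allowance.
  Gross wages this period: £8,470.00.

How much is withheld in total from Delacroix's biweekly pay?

Regional Income Tax: taxable = £8,470.00 − 1×£510.00 = £7,960.00
  £224.40 + 10.97% × (£7,960.00 − £4,400.00) = £224.40 + 10.97% × £3,560.00 = £614.93
Workforce Levy: 7.2% × £8,470.00 = £609.84
Pension Levy: 3% × £8,470.00 = £254.10
Total: £614.93 + £609.84 + £254.10 = £1,478.87

£1,478.87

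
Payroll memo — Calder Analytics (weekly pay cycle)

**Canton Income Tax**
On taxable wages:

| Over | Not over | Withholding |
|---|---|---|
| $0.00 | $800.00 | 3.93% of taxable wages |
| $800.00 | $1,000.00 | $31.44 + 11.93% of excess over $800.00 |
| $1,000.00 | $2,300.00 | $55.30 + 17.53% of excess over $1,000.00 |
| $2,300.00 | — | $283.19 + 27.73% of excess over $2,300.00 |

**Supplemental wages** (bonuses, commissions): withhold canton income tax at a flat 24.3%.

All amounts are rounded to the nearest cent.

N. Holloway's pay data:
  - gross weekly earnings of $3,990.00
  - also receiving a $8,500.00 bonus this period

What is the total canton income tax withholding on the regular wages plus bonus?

$2,817.33

Canton Income Tax: taxable = $3,990.00
  $283.19 + 27.73% × ($3,990.00 − $2,300.00) = $283.19 + 27.73% × $1,690.00 = $751.83
Supplemental (24.3% flat on bonus): 24.3% × $8,500.00 = $2,065.50
Total canton income tax: $751.83 + $2,065.50 = $2,817.33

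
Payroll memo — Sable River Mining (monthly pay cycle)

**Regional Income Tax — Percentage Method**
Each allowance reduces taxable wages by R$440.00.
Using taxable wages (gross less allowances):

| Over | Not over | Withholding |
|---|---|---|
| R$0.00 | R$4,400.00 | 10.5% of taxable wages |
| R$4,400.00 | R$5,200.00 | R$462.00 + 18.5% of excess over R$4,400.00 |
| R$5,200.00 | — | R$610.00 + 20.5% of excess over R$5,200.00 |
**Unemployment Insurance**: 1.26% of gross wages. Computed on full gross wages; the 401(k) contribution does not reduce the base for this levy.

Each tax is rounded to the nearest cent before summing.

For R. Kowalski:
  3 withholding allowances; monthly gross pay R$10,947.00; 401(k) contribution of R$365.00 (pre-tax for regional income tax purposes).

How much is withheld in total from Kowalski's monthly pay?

R$1,580.64

Regional Income Tax: taxable = R$10,947.00 − R$365.00 − 3×R$440.00 = R$9,262.00
  R$610.00 + 20.5% × (R$9,262.00 − R$5,200.00) = R$610.00 + 20.5% × R$4,062.00 = R$1,442.71
Unemployment Insurance: 1.26% × R$10,947.00 = R$137.93
Total: R$1,442.71 + R$137.93 = R$1,580.64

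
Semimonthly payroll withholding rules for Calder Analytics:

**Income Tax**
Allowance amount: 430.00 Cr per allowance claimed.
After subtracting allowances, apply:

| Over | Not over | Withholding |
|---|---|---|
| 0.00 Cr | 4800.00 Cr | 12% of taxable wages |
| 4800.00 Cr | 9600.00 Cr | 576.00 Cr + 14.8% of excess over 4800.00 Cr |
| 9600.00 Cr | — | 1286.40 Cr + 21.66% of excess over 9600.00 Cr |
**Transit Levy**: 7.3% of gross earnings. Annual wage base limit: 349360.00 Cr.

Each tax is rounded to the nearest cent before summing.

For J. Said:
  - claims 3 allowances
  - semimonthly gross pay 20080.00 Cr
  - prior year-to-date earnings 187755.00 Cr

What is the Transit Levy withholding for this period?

Transit Levy: 7.3% × 20080.00 Cr = 1465.84 Cr

1465.84 Cr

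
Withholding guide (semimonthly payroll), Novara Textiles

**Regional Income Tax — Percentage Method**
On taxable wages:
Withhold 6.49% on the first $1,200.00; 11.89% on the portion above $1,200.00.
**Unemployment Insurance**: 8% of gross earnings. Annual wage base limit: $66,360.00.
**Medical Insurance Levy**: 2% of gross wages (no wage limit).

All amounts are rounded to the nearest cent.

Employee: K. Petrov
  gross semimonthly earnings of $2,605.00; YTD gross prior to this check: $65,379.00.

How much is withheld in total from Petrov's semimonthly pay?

$375.51

Regional Income Tax: taxable = $2,605.00
  $77.88 + 11.89% × ($2,605.00 − $1,200.00) = $77.88 + 11.89% × $1,405.00 = $244.93
Unemployment Insurance: cap $66,360.00 − YTD $65,379.00 = $981.00 subject; 8% × $981.00 = $78.48
Medical Insurance Levy: 2% × $2,605.00 = $52.10
Total: $244.93 + $78.48 + $52.10 = $375.51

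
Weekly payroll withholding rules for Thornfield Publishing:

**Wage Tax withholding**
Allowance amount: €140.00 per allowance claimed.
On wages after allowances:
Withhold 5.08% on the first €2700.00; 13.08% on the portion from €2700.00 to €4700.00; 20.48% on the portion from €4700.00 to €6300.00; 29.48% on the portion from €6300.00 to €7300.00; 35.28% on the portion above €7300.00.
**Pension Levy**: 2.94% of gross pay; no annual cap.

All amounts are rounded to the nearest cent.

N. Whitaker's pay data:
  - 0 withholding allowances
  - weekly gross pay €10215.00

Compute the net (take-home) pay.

Wage Tax: taxable = €10215.00
  €1021.24 + 35.28% × (€10215.00 − €7300.00) = €1021.24 + 35.28% × €2915.00 = €2049.65
Pension Levy: 2.94% × €10215.00 = €300.32
Total withheld: €2049.65 + €300.32 = €2349.97
Net pay: €10215.00 − €2349.97 = €7865.03

€7865.03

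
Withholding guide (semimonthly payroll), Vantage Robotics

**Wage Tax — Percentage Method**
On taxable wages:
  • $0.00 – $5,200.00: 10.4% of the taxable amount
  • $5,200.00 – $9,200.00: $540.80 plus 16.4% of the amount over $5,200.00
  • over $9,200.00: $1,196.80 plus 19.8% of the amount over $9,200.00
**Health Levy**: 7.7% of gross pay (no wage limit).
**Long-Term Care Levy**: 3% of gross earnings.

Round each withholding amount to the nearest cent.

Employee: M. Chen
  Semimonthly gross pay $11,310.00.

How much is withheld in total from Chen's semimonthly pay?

$2,824.75

Wage Tax: taxable = $11,310.00
  $1,196.80 + 19.8% × ($11,310.00 − $9,200.00) = $1,196.80 + 19.8% × $2,110.00 = $1,614.58
Health Levy: 7.7% × $11,310.00 = $870.87
Long-Term Care Levy: 3% × $11,310.00 = $339.30
Total: $1,614.58 + $870.87 + $339.30 = $2,824.75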